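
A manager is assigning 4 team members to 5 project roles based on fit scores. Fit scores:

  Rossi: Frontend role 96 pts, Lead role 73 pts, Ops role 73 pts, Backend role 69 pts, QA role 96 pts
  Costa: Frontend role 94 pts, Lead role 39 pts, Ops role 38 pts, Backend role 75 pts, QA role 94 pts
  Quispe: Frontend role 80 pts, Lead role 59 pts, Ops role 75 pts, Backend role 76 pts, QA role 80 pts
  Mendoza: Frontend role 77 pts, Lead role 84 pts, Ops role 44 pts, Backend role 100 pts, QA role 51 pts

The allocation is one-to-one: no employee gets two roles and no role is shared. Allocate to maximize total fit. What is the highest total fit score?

Optimal: Rossi→Frontend role (96 pts), Costa→QA role (94 pts), Quispe→Ops role (75 pts), Mendoza→Backend role (100 pts) — total 96+94+75+100 = 365 pts.
Column-greedy (each role in turn goes to its best remaining employee) gives 330 pts, worse by 35.
Swapping Quispe↔Mendoza (Quispe→Backend role 76 pts, Mendoza→Ops role 44 pts) loses 55.

Max total: 365 pts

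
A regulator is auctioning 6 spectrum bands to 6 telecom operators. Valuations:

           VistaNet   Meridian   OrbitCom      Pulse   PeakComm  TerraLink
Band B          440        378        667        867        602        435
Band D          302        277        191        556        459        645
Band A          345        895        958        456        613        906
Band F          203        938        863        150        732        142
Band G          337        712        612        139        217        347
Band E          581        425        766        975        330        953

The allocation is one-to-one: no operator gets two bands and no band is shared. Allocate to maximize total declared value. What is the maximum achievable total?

Max total: $4524M

Treat this as an assignment problem: match each operator to one band.
Optimal: VistaNet→Band D ($302M), Meridian→Band G ($712M), OrbitCom→Band A ($958M), Pulse→Band B ($867M), PeakComm→Band F ($732M), TerraLink→Band E ($953M) — total 302+712+958+867+732+953 = $4524M.
Max-entry greedy (repeatedly take the single best remaining cell) gives $4455M, worse by 69.
Next-best assignment: VistaNet→Band G, Meridian→Band F, OrbitCom→Band A, Pulse→Band B, PeakComm→Band D, TerraLink→Band E = $4512M.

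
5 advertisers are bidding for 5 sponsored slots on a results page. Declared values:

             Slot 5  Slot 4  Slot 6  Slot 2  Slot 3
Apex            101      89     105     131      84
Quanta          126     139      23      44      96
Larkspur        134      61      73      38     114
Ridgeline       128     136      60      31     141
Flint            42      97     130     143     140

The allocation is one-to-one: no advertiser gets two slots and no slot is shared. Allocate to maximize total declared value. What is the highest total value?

Optimal: Apex→Slot 2 ($131), Quanta→Slot 4 ($139), Larkspur→Slot 5 ($134), Ridgeline→Slot 3 ($141), Flint→Slot 6 ($130) — total 131+139+134+141+130 = $675.
Max-entry greedy (repeatedly take the single best remaining cell) gives $662, worse by 13.
Next-best assignment: Apex→Slot 6, Quanta→Slot 4, Larkspur→Slot 5, Ridgeline→Slot 3, Flint→Slot 2 = $662.

Maximum total: $675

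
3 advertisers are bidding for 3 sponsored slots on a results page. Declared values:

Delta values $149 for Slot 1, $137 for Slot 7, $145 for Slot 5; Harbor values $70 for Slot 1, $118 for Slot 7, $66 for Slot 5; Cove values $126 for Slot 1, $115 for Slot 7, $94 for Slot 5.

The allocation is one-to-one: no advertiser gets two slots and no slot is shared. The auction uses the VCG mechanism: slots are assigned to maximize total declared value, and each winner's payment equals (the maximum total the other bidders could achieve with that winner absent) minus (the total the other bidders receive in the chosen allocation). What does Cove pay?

Efficient allocation: Delta→Slot 5 ($145), Harbor→Slot 7 ($118), Cove→Slot 1 ($126); total welfare W = $389.
Cove receives Slot 1 at value $126, so the others get W − 126 = $263.
Without Cove: best allocation of the remaining 2 bidders over all 3 slots is Delta→Slot 1 ($149), Harbor→Slot 7 ($118), total $267.
VCG payment = (others' best without Cove) − (others' welfare with Cove) = 267 − 263 = $4.

Cove pays $4.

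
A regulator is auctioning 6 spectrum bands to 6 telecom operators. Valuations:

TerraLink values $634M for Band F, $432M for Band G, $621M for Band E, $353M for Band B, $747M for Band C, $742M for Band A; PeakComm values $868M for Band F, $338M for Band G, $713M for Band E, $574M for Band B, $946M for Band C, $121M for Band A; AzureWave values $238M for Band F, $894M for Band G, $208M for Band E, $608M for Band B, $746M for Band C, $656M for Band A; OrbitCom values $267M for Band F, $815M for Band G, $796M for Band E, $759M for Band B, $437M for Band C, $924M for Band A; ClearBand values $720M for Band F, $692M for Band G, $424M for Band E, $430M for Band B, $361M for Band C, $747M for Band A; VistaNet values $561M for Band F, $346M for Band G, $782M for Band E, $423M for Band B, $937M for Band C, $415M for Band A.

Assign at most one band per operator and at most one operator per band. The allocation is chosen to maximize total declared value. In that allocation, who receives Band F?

Optimal: TerraLink→Band A ($742M), PeakComm→Band C ($946M), AzureWave→Band G ($894M), OrbitCom→Band B ($759M), ClearBand→Band F ($720M), VistaNet→Band E ($782M) — total 742+946+894+759+720+782 = $4843M.
Max-entry greedy (repeatedly take the single best remaining cell) gives $4619M, worse by 224.
ClearBand's own top band is Band A ($747M), but forcing ClearBand→Band A and reassigning the rest optimally gives only $4826M — worse by 17.

ClearBand receives Band F.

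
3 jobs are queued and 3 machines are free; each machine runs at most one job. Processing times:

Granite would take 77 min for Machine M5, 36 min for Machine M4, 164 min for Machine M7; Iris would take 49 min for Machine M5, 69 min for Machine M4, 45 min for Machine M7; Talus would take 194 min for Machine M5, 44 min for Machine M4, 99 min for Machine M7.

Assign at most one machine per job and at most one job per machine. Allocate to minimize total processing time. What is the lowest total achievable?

Minimum total: 166 min

Optimal: Granite→Machine M5 (77 min), Iris→Machine M7 (45 min), Talus→Machine M4 (44 min) — total 77+45+44 = 166 min.
Row-greedy (each job in turn takes its cheapest remaining machine) gives 275 min, worse by 109.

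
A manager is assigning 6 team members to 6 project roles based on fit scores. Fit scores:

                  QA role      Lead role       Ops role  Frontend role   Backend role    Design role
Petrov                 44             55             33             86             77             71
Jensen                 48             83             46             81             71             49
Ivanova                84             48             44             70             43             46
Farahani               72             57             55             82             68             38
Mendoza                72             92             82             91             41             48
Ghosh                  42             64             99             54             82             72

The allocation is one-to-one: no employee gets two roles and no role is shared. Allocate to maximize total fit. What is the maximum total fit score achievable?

This is a one-to-one assignment (maximum-weight bipartite matching).
Optimal: Petrov→Design role (71 pts), Jensen→Backend role (71 pts), Ivanova→QA role (84 pts), Farahani→Frontend role (82 pts), Mendoza→Lead role (92 pts), Ghosh→Ops role (99 pts) — total 71+71+84+82+92+99 = 499 pts.
Max-entry greedy (repeatedly take the single best remaining cell) gives 470 pts, worse by 29.
Swapping Jensen↔Ivanova (Jensen→QA role 48 pts, Ivanova→Backend role 43 pts) loses 64.

Max total: 499 pts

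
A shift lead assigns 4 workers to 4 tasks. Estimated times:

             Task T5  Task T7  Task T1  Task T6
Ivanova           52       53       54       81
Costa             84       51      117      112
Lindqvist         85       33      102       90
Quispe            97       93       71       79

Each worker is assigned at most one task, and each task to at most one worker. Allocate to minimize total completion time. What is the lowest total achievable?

Min total: 250 min

Optimal: Ivanova→Task T1 (54 min), Costa→Task T5 (84 min), Lindqvist→Task T7 (33 min), Quispe→Task T6 (79 min) — total 54+84+33+79 = 250 min.
Row-greedy (each worker in turn takes its cheapest remaining task) gives 264 min, worse by 14.
Next-best assignment: Ivanova→Task T5, Costa→Task T7, Lindqvist→Task T6, Quispe→Task T1 = 264 min.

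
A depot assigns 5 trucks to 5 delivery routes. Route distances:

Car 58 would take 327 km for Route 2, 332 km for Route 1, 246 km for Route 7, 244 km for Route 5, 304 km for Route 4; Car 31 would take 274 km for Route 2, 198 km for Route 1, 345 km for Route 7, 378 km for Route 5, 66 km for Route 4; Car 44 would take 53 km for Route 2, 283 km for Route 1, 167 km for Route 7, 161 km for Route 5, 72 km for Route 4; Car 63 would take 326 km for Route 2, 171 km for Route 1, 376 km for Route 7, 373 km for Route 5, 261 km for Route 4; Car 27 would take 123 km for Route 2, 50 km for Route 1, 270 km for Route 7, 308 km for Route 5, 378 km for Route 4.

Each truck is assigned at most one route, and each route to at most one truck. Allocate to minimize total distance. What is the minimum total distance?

Minimum total: 767 km

Optimal: Car 58→Route 7 (246 km), Car 31→Route 4 (66 km), Car 44→Route 5 (161 km), Car 63→Route 1 (171 km), Car 27→Route 2 (123 km) — total 246+66+161+171+123 = 767 km.
Column-greedy (each route in turn goes to its cheapest remaining truck) gives 788 km, worse by 21.
Every other assignment is strictly worse.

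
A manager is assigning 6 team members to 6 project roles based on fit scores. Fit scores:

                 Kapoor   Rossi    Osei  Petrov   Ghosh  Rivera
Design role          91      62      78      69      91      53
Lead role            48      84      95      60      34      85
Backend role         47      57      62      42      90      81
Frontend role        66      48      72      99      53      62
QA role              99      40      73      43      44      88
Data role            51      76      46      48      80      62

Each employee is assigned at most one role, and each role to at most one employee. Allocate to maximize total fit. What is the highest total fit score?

Max total: 541 pts

Treat this as an assignment problem: match each employee to one role.
Optimal: Kapoor→QA role (99 pts), Rossi→Data role (76 pts), Osei→Lead role (95 pts), Petrov→Frontend role (99 pts), Ghosh→Design role (91 pts), Rivera→Backend role (81 pts) — total 99+76+95+99+91+81 = 541 pts.
Row-greedy (each employee in turn takes its best remaining role) gives 512 pts, worse by 29.
No other one-to-one assignment exceeds 541 pts.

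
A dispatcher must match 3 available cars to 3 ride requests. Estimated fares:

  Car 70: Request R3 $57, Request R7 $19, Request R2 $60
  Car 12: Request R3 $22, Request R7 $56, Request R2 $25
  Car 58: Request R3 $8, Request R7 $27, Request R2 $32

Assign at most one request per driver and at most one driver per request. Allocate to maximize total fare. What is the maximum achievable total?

Optimal: Car 70→Request R3 ($57), Car 12→Request R7 ($56), Car 58→Request R2 ($32) — total 57+56+32 = $145.
Row-greedy (each driver in turn takes its best remaining request) gives $124, worse by 21.
Next-best assignment: Car 70→Request R2, Car 12→Request R7, Car 58→Request R3 = $124.

Max total: $145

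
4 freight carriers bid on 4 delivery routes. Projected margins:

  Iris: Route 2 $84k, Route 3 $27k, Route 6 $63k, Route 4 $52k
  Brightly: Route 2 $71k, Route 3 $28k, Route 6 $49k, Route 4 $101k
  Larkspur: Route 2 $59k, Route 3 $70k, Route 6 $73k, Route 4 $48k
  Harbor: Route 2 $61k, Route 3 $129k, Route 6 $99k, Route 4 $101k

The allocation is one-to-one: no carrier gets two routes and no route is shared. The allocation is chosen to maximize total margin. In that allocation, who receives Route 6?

Optimal: Iris→Route 2 ($84k), Brightly→Route 4 ($101k), Larkspur→Route 6 ($73k), Harbor→Route 3 ($129k) — total 84+101+73+129 = $387k.
Next-best assignment: Iris→Route 2, Brightly→Route 4, Larkspur→Route 3, Harbor→Route 6 = $354k.

Larkspur receives Route 6.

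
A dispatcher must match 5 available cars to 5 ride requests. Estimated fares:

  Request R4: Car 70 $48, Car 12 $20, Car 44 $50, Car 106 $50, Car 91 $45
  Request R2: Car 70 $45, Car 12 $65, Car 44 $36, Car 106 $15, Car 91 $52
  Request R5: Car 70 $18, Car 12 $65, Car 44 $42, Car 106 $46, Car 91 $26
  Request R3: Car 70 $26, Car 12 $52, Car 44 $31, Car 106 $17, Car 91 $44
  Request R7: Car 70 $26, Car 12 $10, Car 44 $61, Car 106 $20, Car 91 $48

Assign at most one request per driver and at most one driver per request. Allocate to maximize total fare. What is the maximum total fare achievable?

This is a one-to-one assignment (maximum-weight bipartite matching).
Optimal: Car 70→Request R2 ($45), Car 12→Request R5 ($65), Car 44→Request R7 ($61), Car 106→Request R4 ($50), Car 91→Request R3 ($44) — total 45+65+61+50+44 = $265.
Row-greedy (each driver in turn takes its best remaining request) gives $264, worse by 1.
No other one-to-one assignment exceeds $265.

Max total: $265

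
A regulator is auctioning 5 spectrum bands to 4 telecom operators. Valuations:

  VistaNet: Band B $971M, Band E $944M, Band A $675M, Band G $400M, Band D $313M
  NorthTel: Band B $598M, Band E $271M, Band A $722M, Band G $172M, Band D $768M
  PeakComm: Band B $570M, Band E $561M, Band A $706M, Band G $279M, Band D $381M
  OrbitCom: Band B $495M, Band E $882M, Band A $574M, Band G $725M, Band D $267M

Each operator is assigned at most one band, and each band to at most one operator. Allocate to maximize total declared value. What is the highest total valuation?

Optimal: VistaNet→Band B ($971M), NorthTel→Band D ($768M), PeakComm→Band A ($706M), OrbitCom→Band E ($882M) — total 971+768+706+882 = $3327M.
Column-greedy (each band in turn goes to its best remaining operator) gives $2854M, worse by 473.
Next-best assignment: VistaNet→Band B, NorthTel→Band D, PeakComm→Band A, OrbitCom→Band G = $3170M.

Max total: $3327M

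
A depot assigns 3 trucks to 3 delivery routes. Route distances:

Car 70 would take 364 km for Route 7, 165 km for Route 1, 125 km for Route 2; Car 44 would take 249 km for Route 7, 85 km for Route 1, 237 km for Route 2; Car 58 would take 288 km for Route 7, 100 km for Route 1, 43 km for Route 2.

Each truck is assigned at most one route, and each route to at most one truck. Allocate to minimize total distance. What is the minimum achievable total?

Optimal: Car 70→Route 1 (165 km), Car 44→Route 7 (249 km), Car 58→Route 2 (43 km) — total 165+249+43 = 457 km.
Min-entry greedy (repeatedly take the single cheapest remaining cell) gives 492 km, worse by 35.
Next-best assignment: Car 70→Route 2, Car 44→Route 7, Car 58→Route 1 = 474 km.

Min total: 457 km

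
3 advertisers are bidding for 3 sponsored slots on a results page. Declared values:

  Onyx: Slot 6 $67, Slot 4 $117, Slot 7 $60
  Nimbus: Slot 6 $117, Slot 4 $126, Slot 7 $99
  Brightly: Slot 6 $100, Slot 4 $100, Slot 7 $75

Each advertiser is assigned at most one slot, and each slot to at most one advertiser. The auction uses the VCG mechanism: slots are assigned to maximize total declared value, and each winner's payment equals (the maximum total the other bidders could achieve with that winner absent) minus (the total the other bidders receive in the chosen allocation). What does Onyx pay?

Efficient allocation: Onyx→Slot 4 ($117), Nimbus→Slot 7 ($99), Brightly→Slot 6 ($100); total welfare W = $316.
Onyx receives Slot 4 at value $117, so the others get W − 117 = $199.
Without Onyx: best allocation of the remaining 2 bidders over all 3 slots is Nimbus→Slot 4 ($126), Brightly→Slot 6 ($100), total $226.
VCG payment = (others' best without Onyx) − (others' welfare with Onyx) = 226 − 199 = $27.

Onyx pays $27.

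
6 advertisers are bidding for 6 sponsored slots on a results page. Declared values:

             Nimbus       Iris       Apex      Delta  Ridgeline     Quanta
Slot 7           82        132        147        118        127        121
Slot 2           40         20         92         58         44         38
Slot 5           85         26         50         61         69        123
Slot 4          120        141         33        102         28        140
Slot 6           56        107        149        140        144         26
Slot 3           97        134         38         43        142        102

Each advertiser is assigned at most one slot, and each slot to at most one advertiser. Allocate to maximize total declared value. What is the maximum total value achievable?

This is a one-to-one assignment (maximum-weight bipartite matching).
Optimal: Nimbus→Slot 4 ($120), Iris→Slot 7 ($132), Apex→Slot 2 ($92), Delta→Slot 6 ($140), Ridgeline→Slot 3 ($142), Quanta→Slot 5 ($123) — total 120+132+92+140+142+123 = $749.
Column-greedy (each slot in turn goes to its best remaining advertiser) gives $710, worse by 39.
Swapping Apex↔Delta (Apex→Slot 6 $149, Delta→Slot 2 $58) loses 25.

Maximum total: $749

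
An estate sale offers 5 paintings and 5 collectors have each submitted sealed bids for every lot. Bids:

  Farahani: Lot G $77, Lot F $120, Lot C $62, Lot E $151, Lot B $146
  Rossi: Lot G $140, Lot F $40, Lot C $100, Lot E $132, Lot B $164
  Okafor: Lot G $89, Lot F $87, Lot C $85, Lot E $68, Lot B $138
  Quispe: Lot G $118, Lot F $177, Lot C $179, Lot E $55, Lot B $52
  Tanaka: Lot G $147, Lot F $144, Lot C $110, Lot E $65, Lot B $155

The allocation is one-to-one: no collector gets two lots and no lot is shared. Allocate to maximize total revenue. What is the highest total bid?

This is a one-to-one assignment (maximum-weight bipartite matching).
Optimal: Farahani→Lot E ($151), Rossi→Lot G ($140), Okafor→Lot B ($138), Quispe→Lot C ($179), Tanaka→Lot F ($144) — total 151+140+138+179+144 = $752.
Row-greedy (each collector in turn takes its best remaining lot) gives $727, worse by 25.
Next-best assignment: Farahani→Lot E, Rossi→Lot B, Okafor→Lot F, Quispe→Lot C, Tanaka→Lot G = $728.
Swapping Rossi↔Tanaka (Rossi→Lot F $40, Tanaka→Lot G $147) loses 97.
Every other assignment is strictly worse.

Maximum total: $752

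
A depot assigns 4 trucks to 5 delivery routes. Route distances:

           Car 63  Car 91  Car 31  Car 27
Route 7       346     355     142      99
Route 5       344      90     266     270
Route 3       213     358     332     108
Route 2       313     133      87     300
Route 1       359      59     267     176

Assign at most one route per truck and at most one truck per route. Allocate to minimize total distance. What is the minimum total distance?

Optimal: Car 63→Route 3 (213 km), Car 91→Route 1 (59 km), Car 31→Route 2 (87 km), Car 27→Route 7 (99 km) — total 213+59+87+99 = 458 km.
Swapping Car 31↔Car 63 (Car 31→Route 3 332 km, Car 63→Route 2 313 km) adds 345.

Min total: 458 km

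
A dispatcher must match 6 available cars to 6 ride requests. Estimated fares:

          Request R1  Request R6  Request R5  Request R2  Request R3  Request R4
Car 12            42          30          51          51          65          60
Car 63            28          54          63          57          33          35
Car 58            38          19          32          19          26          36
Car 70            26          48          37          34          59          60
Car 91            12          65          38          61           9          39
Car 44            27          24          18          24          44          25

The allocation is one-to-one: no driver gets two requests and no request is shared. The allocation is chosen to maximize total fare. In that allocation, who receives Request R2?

This is the linear assignment problem.
Optimal: Car 12→Request R2 ($51), Car 63→Request R5 ($63), Car 58→Request R1 ($38), Car 70→Request R4 ($60), Car 91→Request R6 ($65), Car 44→Request R3 ($44) — total 51+63+38+60+65+44 = $321.
Row-greedy (each driver in turn takes its best remaining request) gives $315, worse by 6.
Next-best assignment: Car 12→Request R5, Car 63→Request R2, Car 58→Request R1, Car 70→Request R4, Car 91→Request R6, Car 44→Request R3 = $315.
Swapping Car 63↔Car 12 (Car 63→Request R2 $57, Car 12→Request R5 $51) loses 6.
Car 12's own top request is Request R3 ($65), but forcing Car 12→Request R3 and reassigning the rest optimally gives only $315 — worse by 6.

Car 12 receives Request R2.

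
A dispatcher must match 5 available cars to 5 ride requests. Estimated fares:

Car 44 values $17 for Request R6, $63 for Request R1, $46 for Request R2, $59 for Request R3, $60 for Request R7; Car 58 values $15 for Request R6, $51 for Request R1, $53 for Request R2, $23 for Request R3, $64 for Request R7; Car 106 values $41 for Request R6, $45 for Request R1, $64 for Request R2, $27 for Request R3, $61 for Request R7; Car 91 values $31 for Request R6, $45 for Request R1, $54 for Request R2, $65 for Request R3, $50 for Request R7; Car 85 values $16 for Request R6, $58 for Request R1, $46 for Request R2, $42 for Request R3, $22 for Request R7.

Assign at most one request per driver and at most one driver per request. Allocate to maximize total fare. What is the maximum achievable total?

Optimal: Car 44→Request R1 ($63), Car 58→Request R7 ($64), Car 106→Request R6 ($41), Car 91→Request R3 ($65), Car 85→Request R2 ($46) — total 63+64+41+65+46 = $279.
Row-greedy (each driver in turn takes its best remaining request) gives $272, worse by 7.
Next-best assignment: Car 44→Request R7, Car 58→Request R2, Car 106→Request R6, Car 91→Request R3, Car 85→Request R1 = $277.
Swapping Car 58↔Car 44 (Car 58→Request R1 $51, Car 44→Request R7 $60) loses 16.
No other one-to-one assignment exceeds $279.

Maximum total: $279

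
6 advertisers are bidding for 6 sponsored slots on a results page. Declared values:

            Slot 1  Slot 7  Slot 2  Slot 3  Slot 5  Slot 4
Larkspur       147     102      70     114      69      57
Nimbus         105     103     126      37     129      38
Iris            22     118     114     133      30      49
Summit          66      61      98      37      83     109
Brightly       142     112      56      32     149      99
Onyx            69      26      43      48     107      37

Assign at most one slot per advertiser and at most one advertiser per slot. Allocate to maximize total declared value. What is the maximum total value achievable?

Max total: $734

Optimal: Larkspur→Slot 1 ($147), Nimbus→Slot 2 ($126), Iris→Slot 3 ($133), Summit→Slot 4 ($109), Brightly→Slot 7 ($112), Onyx→Slot 5 ($107) — total 147+126+133+109+112+107 = $734.
Column-greedy (each slot in turn goes to its best remaining advertiser) gives $697, worse by 37.
Next-best assignment: Larkspur→Slot 7, Nimbus→Slot 2, Iris→Slot 3, Summit→Slot 4, Brightly→Slot 1, Onyx→Slot 5 = $719.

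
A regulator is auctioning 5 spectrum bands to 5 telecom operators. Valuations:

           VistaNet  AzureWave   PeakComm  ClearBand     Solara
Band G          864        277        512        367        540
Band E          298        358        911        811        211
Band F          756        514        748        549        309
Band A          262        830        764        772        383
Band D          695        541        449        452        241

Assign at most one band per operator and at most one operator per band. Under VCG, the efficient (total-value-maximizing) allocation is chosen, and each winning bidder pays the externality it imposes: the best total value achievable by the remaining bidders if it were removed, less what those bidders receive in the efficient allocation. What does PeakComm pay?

Efficient allocation: VistaNet→Band D ($695M), AzureWave→Band A ($830M), PeakComm→Band F ($748M), ClearBand→Band E ($811M), Solara→Band G ($540M); total welfare W = $3624M.
PeakComm receives Band F at value $748M, so the others get W − 748 = $2876M.
Without PeakComm: best allocation of the remaining 4 bidders over all 5 bands is VistaNet→Band F ($756M), AzureWave→Band A ($830M), ClearBand→Band E ($811M), Solara→Band G ($540M), total $2937M.
VCG payment = (others' best without PeakComm) − (others' welfare with PeakComm) = 2937 − 2876 = $61M.

PeakComm pays $61M.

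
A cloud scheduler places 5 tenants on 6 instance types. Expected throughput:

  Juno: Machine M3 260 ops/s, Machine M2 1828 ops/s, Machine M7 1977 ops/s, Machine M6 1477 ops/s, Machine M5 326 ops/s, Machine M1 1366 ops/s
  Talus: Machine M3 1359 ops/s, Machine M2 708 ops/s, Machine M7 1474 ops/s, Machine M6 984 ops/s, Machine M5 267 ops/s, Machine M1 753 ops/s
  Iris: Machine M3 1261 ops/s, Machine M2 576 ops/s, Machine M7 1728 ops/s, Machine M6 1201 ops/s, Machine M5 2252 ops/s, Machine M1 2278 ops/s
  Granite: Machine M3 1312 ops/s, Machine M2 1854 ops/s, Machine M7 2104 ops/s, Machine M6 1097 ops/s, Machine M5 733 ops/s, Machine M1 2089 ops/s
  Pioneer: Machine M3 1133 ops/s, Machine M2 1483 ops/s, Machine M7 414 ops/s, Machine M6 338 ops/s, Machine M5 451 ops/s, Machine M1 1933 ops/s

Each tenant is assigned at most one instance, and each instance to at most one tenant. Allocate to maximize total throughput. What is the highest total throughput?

Maximum total: 9476 ops/s

This is the linear assignment problem.
Optimal: Juno→Machine M2 (1828 ops/s), Talus→Machine M3 (1359 ops/s), Iris→Machine M5 (2252 ops/s), Granite→Machine M7 (2104 ops/s), Pioneer→Machine M1 (1933 ops/s) — total 1828+1359+2252+2104+1933 = 9476 ops/s.
Row-greedy (each tenant in turn takes its best remaining instance) gives 7919 ops/s, worse by 1557.
Next-best assignment: Juno→Machine M7, Talus→Machine M3, Iris→Machine M5, Granite→Machine M2, Pioneer→Machine M1 = 9375 ops/s.
No other one-to-one assignment exceeds 9476 ops/s.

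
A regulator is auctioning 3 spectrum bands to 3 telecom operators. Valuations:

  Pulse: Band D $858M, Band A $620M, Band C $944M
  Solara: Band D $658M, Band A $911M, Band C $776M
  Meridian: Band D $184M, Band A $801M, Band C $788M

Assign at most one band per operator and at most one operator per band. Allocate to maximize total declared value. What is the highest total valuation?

Optimal: Pulse→Band D ($858M), Solara→Band A ($911M), Meridian→Band C ($788M) — total 858+911+788 = $2557M.
Max-entry greedy (repeatedly take the single best remaining cell) gives $2039M, worse by 518.
Next-best assignment: Pulse→Band D, Solara→Band C, Meridian→Band A = $2435M.

Max total: $2557M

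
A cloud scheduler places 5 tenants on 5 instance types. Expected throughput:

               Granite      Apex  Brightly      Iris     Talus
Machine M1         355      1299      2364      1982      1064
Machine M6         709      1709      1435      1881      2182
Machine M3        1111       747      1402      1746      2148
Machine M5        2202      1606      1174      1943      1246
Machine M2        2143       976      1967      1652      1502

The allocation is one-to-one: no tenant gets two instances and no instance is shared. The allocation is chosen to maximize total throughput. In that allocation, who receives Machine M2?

Optimal: Granite→Machine M2 (2143 ops/s), Apex→Machine M6 (1709 ops/s), Brightly→Machine M1 (2364 ops/s), Iris→Machine M5 (1943 ops/s), Talus→Machine M3 (2148 ops/s) — total 2143+1709+2364+1943+2148 = 10307 ops/s.
Max-entry greedy (repeatedly take the single best remaining cell) gives 9470 ops/s, worse by 837.
Swapping Brightly↔Talus (Brightly→Machine M3 1402 ops/s, Talus→Machine M1 1064 ops/s) loses 2046.
Granite's own top instance is Machine M5 (2202 ops/s), but forcing Granite→Machine M5 and reassigning the rest optimally gives only 10075 ops/s — worse by 232.

Granite receives Machine M2.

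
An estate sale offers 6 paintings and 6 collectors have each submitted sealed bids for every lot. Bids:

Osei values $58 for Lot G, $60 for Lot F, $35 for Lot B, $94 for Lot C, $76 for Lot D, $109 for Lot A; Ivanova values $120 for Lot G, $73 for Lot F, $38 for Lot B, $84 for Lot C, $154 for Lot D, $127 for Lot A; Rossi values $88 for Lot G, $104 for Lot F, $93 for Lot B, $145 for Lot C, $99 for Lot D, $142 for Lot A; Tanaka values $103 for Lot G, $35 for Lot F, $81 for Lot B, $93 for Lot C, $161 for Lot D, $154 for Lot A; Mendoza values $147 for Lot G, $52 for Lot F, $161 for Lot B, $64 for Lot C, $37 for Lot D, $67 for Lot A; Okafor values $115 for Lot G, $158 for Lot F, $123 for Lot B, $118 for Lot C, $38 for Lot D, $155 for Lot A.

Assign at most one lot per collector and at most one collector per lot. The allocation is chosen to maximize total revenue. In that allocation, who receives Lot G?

Ivanova receives Lot G.

Optimal: Osei→Lot A ($109), Ivanova→Lot G ($120), Rossi→Lot C ($145), Tanaka→Lot D ($161), Mendoza→Lot B ($161), Okafor→Lot F ($158) — total 109+120+145+161+161+158 = $854.
Swapping Ivanova↔Tanaka (Ivanova→Lot D $154, Tanaka→Lot G $103) loses 24.
Ivanova's own top lot is Lot D ($154), but forcing Ivanova→Lot D and reassigning the rest optimally gives only $830 — worse by 24.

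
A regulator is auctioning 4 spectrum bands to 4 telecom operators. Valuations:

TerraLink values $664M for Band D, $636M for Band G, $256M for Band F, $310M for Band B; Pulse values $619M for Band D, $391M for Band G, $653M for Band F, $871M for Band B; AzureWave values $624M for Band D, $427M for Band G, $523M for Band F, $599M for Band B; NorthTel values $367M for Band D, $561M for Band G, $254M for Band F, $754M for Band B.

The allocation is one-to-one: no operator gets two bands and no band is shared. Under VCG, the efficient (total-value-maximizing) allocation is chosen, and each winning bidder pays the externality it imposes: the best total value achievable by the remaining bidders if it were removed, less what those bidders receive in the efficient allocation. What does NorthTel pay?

NorthTel pays $218M.

Efficient allocation: TerraLink→Band G ($636M), Pulse→Band F ($653M), AzureWave→Band D ($624M), NorthTel→Band B ($754M); total welfare W = $2667M.
NorthTel receives Band B at value $754M, so the others get W − 754 = $1913M.
Without NorthTel: best allocation of the remaining 3 bidders over all 4 bands is TerraLink→Band G ($636M), Pulse→Band B ($871M), AzureWave→Band D ($624M), total $2131M.
VCG payment = (others' best without NorthTel) − (others' welfare with NorthTel) = 2131 − 1913 = $218M.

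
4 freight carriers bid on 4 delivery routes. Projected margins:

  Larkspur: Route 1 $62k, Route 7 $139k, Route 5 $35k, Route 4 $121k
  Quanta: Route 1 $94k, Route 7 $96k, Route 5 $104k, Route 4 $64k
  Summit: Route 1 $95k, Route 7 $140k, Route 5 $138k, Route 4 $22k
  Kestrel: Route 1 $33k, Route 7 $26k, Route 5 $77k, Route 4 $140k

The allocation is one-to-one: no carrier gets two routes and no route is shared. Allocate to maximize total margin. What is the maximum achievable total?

This is a one-to-one assignment (maximum-weight bipartite matching).
Optimal: Larkspur→Route 7 ($139k), Quanta→Route 1 ($94k), Summit→Route 5 ($138k), Kestrel→Route 4 ($140k) — total 139+94+138+140 = $511k.
Max-entry greedy (repeatedly take the single best remaining cell) gives $446k, worse by 65.
Every other assignment is strictly worse.

Max total: $511k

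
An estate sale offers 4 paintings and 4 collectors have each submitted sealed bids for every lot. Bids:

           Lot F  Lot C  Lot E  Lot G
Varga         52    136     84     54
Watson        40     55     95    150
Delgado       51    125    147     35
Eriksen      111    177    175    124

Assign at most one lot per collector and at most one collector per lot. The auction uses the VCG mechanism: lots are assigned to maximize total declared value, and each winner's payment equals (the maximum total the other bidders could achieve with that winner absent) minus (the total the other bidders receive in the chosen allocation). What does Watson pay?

Watson pays $13.

Efficient allocation: Varga→Lot C ($136), Watson→Lot G ($150), Delgado→Lot E ($147), Eriksen→Lot F ($111); total welfare W = $544.
Watson receives Lot G at value $150, so the others get W − 150 = $394.
Without Watson: best allocation of the remaining 3 bidders over all 4 lots is Varga→Lot C ($136), Delgado→Lot E ($147), Eriksen→Lot G ($124), total $407.
VCG payment = (others' best without Watson) − (others' welfare with Watson) = 407 − 394 = $13.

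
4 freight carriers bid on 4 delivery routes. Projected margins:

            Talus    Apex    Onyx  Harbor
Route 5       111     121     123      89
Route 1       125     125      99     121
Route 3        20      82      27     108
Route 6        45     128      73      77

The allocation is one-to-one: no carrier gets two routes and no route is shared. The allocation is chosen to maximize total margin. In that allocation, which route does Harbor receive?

Harbor receives Route 3.

Treat this as an assignment problem: match each carrier to one route.
Optimal: Talus→Route 1 ($125k), Apex→Route 6 ($128k), Onyx→Route 5 ($123k), Harbor→Route 3 ($108k) — total 125+128+123+108 = $484k.
Next-best assignment: Talus→Route 5, Apex→Route 6, Onyx→Route 1, Harbor→Route 3 = $446k.
Harbor's own top route is Route 1 ($121k), but forcing Harbor→Route 1 and reassigning the rest optimally gives only $392k — worse by 92.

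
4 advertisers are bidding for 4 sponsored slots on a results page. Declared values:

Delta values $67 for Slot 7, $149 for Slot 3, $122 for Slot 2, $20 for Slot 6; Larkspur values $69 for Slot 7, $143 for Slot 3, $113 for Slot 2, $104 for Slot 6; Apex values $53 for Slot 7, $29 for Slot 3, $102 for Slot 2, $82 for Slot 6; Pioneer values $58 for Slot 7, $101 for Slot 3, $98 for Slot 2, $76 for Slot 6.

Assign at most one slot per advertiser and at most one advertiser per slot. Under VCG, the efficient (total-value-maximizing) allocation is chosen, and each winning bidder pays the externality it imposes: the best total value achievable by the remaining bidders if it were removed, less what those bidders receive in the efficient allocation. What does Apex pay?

Efficient allocation: Delta→Slot 3 ($149), Larkspur→Slot 6 ($104), Apex→Slot 2 ($102), Pioneer→Slot 7 ($58); total welfare W = $413.
Apex receives Slot 2 at value $102, so the others get W − 102 = $311.
Without Apex: best allocation of the remaining 3 bidders over all 4 slots is Delta→Slot 3 ($149), Larkspur→Slot 6 ($104), Pioneer→Slot 2 ($98), total $351.
VCG payment = (others' best without Apex) − (others' welfare with Apex) = 351 − 311 = $40.

Apex pays $40.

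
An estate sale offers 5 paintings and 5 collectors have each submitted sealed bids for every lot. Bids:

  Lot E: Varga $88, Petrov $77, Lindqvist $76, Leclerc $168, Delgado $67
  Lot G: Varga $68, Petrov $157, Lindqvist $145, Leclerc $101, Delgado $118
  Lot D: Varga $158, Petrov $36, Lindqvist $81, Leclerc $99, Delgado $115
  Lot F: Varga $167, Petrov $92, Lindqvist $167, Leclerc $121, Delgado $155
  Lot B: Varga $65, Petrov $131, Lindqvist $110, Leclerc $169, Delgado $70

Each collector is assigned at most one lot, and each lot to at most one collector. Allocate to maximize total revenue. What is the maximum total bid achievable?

Max total: $757

Optimal: Varga→Lot D ($158), Petrov→Lot B ($131), Lindqvist→Lot G ($145), Leclerc→Lot E ($168), Delgado→Lot F ($155) — total 158+131+145+168+155 = $757.
Max-entry greedy (repeatedly take the single best remaining cell) gives $684, worse by 73.
Swapping Petrov↔Lindqvist (Petrov→Lot G $157, Lindqvist→Lot B $110) loses 9.
No other one-to-one assignment exceeds $757.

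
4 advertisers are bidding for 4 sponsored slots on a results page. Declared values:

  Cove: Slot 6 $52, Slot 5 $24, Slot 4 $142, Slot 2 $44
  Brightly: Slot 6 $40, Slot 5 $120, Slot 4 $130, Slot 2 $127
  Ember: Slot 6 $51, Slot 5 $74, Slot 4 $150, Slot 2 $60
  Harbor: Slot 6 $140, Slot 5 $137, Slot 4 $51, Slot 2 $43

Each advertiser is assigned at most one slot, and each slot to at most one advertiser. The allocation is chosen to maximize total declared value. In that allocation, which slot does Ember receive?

Optimal: Cove→Slot 4 ($142), Brightly→Slot 2 ($127), Ember→Slot 5 ($74), Harbor→Slot 6 ($140) — total 142+127+74+140 = $483.
Column-greedy (each slot in turn goes to its best remaining advertiser) gives $454, worse by 29.
Swapping Cove↔Harbor (Cove→Slot 6 $52, Harbor→Slot 4 $51) loses 179.
Checked against all permutations: $483 is optimal.
Ember's own top slot is Slot 4 ($150), but forcing Ember→Slot 4 and reassigning the rest optimally gives only $466 — worse by 17.

Ember receives Slot 5.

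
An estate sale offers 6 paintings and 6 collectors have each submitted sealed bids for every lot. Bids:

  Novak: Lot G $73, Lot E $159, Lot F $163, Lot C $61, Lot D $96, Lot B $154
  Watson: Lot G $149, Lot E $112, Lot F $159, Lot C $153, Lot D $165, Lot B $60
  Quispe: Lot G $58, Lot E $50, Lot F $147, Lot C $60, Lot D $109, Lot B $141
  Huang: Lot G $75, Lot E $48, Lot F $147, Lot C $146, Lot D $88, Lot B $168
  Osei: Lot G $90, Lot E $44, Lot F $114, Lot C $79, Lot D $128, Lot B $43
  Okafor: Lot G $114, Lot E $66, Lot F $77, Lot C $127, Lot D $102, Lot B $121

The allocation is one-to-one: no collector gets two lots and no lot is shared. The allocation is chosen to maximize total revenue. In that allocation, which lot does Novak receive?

Novak receives Lot E.

Optimal: Novak→Lot E ($159), Watson→Lot G ($149), Quispe→Lot F ($147), Huang→Lot B ($168), Osei→Lot D ($128), Okafor→Lot C ($127) — total 159+149+147+168+128+127 = $878.
Max-entry greedy (repeatedly take the single best remaining cell) gives $763, worse by 115.
Next-best assignment: Novak→Lot E, Watson→Lot C, Quispe→Lot F, Huang→Lot B, Osei→Lot D, Okafor→Lot G = $869.
Novak's own top lot is Lot F ($163), but forcing Novak→Lot F and reassigning the rest optimally gives only $804 — worse by 74.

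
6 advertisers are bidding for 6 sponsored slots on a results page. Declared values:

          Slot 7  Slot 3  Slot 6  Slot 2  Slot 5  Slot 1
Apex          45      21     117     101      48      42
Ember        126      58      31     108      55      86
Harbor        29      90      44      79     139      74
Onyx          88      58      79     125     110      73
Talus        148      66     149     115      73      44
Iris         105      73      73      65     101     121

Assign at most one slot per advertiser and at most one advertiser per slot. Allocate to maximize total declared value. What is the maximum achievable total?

Treat this as an assignment problem: match each advertiser to one slot.
Optimal: Apex→Slot 6 ($117), Ember→Slot 3 ($58), Harbor→Slot 5 ($139), Onyx→Slot 2 ($125), Talus→Slot 7 ($148), Iris→Slot 1 ($121) — total 117+58+139+125+148+121 = $708.
Column-greedy (each slot in turn goes to its best remaining advertiser) gives $667, worse by 41.
Every other assignment is strictly worse.

Max total: $708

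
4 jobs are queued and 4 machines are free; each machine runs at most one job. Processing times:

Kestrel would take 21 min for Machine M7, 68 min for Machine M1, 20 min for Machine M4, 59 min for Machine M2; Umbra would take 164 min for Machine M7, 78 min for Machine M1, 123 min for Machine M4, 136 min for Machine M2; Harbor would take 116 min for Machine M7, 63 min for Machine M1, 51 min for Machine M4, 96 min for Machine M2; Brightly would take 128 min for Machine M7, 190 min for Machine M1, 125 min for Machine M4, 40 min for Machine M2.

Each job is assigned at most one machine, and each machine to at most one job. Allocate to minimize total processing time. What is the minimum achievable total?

Minimum total: 190 min

Optimal: Kestrel→Machine M7 (21 min), Umbra→Machine M1 (78 min), Harbor→Machine M4 (51 min), Brightly→Machine M2 (40 min) — total 21+78+51+40 = 190 min.
Column-greedy (each machine in turn goes to its cheapest remaining job) gives 247 min, worse by 57.
Next-best assignment: Kestrel→Machine M7, Umbra→Machine M4, Harbor→Machine M1, Brightly→Machine M2 = 247 min.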